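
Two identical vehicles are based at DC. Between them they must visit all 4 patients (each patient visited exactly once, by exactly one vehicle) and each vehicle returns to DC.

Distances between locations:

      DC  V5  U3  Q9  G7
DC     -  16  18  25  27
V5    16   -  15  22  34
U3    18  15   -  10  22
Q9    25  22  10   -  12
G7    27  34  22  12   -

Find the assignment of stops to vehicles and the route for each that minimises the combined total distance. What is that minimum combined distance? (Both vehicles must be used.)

Check every non-empty split of the stops between the two vehicles; for each half take its own optimal tour:
  {V5} + {U3, Q9, G7}: 32 + 67 = 99
  {U3} + {V5, Q9, G7}: 36 + 77 = 113
  {V5, U3} + {Q9, G7}: 49 + 64 = 113
  {Q9} + {V5, U3, G7}: 50 + 80 = 130
  {V5, Q9} + {U3, G7}: 63 + 67 = 130
  {U3, Q9} + {V5, G7}: 53 + 77 = 130
  … (7 splits in total)
Best: vehicle 1 DC → V5 → DC = 32; vehicle 2 DC → U3 → Q9 → G7 → DC = 67; combined 99.

Minimum combined distance: 99.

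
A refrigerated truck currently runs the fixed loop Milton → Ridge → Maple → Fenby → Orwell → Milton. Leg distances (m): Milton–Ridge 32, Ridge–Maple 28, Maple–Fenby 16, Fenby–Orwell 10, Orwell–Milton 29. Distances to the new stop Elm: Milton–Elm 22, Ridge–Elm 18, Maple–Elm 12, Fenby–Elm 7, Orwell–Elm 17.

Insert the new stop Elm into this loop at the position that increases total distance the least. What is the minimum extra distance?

+2 m — insert Elm between Ridge and Maple.

Insertion cost between consecutive stops i–j is d(i,Elm) + d(Elm,j) − d(i,j):
  between Milton and Ridge: 22 + 18 − 32 = 8
  between Ridge and Maple: 18 + 12 − 28 = 2
  between Maple and Fenby: 12 + 7 − 16 = 3
  between Fenby and Orwell: 7 + 17 − 10 = 14
  between Orwell and Milton: 17 + 22 − 29 = 10
Cheapest insertion is between Ridge and Maple, adding 2.
New total = 115 + 2 = 117.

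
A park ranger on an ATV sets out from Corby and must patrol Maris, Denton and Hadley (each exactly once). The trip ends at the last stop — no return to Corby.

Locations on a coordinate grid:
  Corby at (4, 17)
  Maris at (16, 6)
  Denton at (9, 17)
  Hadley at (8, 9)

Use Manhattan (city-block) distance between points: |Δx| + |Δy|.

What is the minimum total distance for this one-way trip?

There are 3! = 6 possible orderings.
Corby - Maris - Denton - Hadley: 23+18+9 = 50
Corby - Maris - Hadley - Denton: 23+11+9 = 43
Corby - Denton - Maris - Hadley: 5+18+11 = 34
Corby - Denton - Hadley - Maris: 5+9+11 = 25
Corby - Hadley - Maris - Denton: 12+11+18 = 41
Corby - Hadley - Denton - Maris: 12+9+18 = 39
The minimum is 25.
One shortest path: Corby → Denton → Hadley → Maris.

25 — the minimum one-way total.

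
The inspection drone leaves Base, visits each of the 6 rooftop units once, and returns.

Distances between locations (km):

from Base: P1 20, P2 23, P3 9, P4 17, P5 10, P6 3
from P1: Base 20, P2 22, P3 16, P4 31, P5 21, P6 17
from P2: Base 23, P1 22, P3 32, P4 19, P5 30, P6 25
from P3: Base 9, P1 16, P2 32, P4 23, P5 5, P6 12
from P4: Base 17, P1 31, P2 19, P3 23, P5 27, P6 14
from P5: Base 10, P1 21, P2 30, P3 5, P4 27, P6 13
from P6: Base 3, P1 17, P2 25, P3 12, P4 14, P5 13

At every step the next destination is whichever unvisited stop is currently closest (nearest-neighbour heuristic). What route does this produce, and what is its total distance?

From Base: distances to unvisited — P6=3, P3=9, P5=10, P4=17, P1=20, P2=23. Nearest is P6 (3).
From P6: distances to unvisited — P3=12, P5=13, P4=14, P1=17, P2=25. Nearest is P3 (12).
From P3: distances to unvisited — P5=5, P1=16, P4=23, P2=32. Nearest is P5 (5).
From P5: distances to unvisited — P1=21, P4=27, P2=30. Nearest is P1 (21).
From P1: distances to unvisited — P2=22, P4=31. Nearest is P2 (22).
From P2: distances to unvisited — P4=19. Nearest is P4 (19).
Return P4→Base: 17.
Total = 3 + 12 + 5 + 21 + 22 + 19 + 17 = 99.

99 km along Base → P6 → P3 → P5 → P1 → P2 → P4 → Base.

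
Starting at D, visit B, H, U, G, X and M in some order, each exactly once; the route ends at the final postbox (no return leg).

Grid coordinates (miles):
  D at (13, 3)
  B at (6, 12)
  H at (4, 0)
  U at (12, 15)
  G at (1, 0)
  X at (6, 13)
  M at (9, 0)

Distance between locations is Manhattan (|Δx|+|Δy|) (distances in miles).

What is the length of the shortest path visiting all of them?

There are 6! = 720 possible orderings.
D→B→H→U→G→X→M: 16+14+23+26+18+16 = 113
D→B→H→U→G→M→X: 16+14+23+26+8+16 = 103
D→B→H→U→X→G→M: 16+14+23+8+18+8 = 87
D→B→H→U→X→M→G: 16+14+23+8+16+8 = 85
D→B→H→U→M→G→X: 16+14+23+18+8+18 = 97
D→B→H→U→M→X→G: 16+14+23+18+16+18 = 105
D→B→H→G→U→X→M: 16+14+3+26+8+16 = 83
D→B→H→G→U→M→X: 16+14+3+26+18+16 = 93
… (712 more)
D→M→H→G→B→X→U: 7+5+3+17+1+8 = 41  ← best
The minimum is 41.
One shortest path: D → M → H → G → B → X → U.

41 miles — the minimum one-way total.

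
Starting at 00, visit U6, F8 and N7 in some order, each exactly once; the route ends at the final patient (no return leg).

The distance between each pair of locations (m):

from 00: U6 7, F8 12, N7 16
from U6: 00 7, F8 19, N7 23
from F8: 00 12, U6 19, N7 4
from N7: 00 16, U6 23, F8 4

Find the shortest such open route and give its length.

Minimum one-way distance = 30 m.

There are 3! = 6 possible orderings.
00→U6→F8→N7: 7+19+4 = 30
00→U6→N7→F8: 7+23+4 = 34
00→F8→U6→N7: 12+19+23 = 54
00→F8→N7→U6: 12+4+23 = 39
00→N7→U6→F8: 16+23+19 = 58
00→N7→F8→U6: 16+4+19 = 39
The minimum is 30.
One shortest path: 00 → U6 → F8 → N7.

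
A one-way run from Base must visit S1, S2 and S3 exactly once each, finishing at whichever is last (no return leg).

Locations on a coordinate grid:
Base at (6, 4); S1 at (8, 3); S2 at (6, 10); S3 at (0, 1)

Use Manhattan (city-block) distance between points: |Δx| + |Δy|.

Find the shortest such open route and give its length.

Minimum one-way distance = 25.

There are 3! = 6 possible orderings.
Base→S1→S2→S3: 3+9+15 = 27
Base→S1→S3→S2: 3+10+15 = 28
Base→S2→S1→S3: 6+9+10 = 25
Base→S2→S3→S1: 6+15+10 = 31
Base→S3→S1→S2: 9+10+9 = 28
Base→S3→S2→S1: 9+15+9 = 33
The minimum is 25.
One shortest path: Base → S2 → S1 → S3.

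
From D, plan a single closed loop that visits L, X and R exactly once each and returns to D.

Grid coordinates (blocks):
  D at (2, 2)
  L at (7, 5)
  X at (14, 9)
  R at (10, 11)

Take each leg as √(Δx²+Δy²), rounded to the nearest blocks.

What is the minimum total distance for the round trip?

30 blocks — the shortest possible round trip.

With 3 stops there are 3!/2 = 3 distinct round trips (a route and its reverse cost the same).
D - L - X - R - D: 6+8+4+12 = 30
D - L - R - X - D: 6+7+4+14 = 31
D - X - L - R - D: 14+8+7+12 = 41
The minimum is 30.
One optimal route: D → L → X → R → D (or its reverse).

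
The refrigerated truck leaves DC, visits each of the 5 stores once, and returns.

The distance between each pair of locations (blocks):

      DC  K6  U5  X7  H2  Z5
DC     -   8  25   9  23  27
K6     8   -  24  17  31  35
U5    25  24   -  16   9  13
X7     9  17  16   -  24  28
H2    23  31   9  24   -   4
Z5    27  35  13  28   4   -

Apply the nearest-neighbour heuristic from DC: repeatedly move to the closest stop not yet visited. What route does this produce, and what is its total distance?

From DC: distances to unvisited — K6=8, X7=9, H2=23, U5=25, Z5=27. Nearest is K6 (8).
From K6: distances to unvisited — X7=17, U5=24, H2=31, Z5=35. Nearest is X7 (17).
From X7: distances to unvisited — U5=16, H2=24, Z5=28. Nearest is U5 (16).
From U5: distances to unvisited — H2=9, Z5=13. Nearest is H2 (9).
From H2: distances to unvisited — Z5=4. Nearest is Z5 (4).
Return Z5→DC: 27.
Total = 8 + 17 + 16 + 9 + 4 + 27 = 81.

81 blocks along DC → K6 → X7 → U5 → H2 → Z5 → DC.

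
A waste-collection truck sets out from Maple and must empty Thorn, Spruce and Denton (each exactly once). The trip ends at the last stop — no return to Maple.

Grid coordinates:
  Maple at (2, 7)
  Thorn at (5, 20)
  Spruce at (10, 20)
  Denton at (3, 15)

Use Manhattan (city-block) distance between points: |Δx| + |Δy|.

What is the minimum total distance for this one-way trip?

There are 3! = 6 possible orderings.
Maple → Thorn → Spruce → Denton: 16+5+12 = 33
Maple → Thorn → Denton → Spruce: 16+7+12 = 35
Maple → Spruce → Thorn → Denton: 21+5+7 = 33
Maple → Spruce → Denton → Thorn: 21+12+7 = 40
Maple → Denton → Thorn → Spruce: 9+7+5 = 21
Maple → Denton → Spruce → Thorn: 9+12+5 = 26
The minimum is 21.
One shortest path: Maple → Denton → Thorn → Spruce.

21 — the minimum one-way total.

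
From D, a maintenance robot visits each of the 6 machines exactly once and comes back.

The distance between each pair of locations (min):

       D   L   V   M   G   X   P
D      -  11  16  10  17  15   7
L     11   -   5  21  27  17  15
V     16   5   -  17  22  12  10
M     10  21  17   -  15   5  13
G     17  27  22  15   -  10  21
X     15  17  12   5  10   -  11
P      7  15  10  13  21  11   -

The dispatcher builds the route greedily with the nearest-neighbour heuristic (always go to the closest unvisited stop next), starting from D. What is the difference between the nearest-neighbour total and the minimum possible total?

The nearest-neighbour route is 5 min longer than optimal.

D: P=7, M=10, L=11, X=15, V=16, G=17 ⇒ P
P: V=10, X=11, M=13, L=15, G=21 ⇒ V
V: L=5, X=12, M=17, G=22 ⇒ L
L: X=17, M=21, G=27 ⇒ X
X: M=5, G=10 ⇒ M
M: G=15 ⇒ G
NN route D → P → V → L → X → M → G → D costs 76.
Optimal: D → L → V → P → M → X → G → D costs 71 (by enumerating all 360 distinct tours).
Excess = 76 − 71 = 5.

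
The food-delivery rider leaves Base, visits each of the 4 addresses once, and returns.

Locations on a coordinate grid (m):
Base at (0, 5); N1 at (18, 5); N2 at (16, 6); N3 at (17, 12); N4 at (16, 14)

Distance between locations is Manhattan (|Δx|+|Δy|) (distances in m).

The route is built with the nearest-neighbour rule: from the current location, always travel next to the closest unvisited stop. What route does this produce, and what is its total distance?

From Base: distances to unvisited — N2=17, N1=18, N3=24, N4=25. Nearest is N2 (17).
From N2: distances to unvisited — N1=3, N3=7, N4=8. Nearest is N1 (3).
From N1: distances to unvisited — N3=8, N4=11. Nearest is N3 (8).
From N3: distances to unvisited — N4=3. Nearest is N4 (3).
Return N4→Base: 25.
Total = 17 + 3 + 8 + 3 + 25 = 56.

Total distance 56 m via the nearest-neighbour route Base → N2 → N1 → N3 → N4 → Base.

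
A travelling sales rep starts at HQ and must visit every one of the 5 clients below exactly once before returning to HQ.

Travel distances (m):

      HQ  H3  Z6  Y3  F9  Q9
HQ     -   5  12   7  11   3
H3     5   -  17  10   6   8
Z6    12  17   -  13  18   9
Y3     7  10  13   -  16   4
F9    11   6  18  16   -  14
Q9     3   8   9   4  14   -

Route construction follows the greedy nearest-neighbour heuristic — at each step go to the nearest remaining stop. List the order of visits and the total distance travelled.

Total distance 53 m via the nearest-neighbour route HQ → Q9 → Y3 → H3 → F9 → Z6 → HQ.

At HQ the remaining stops are Q9 3, H3 5, Y3 7, F9 11, Z6 12; go to Q9.
At Q9 the remaining stops are Y3 4, H3 8, Z6 9, F9 14; go to Y3.
At Y3 the remaining stops are H3 10, Z6 13, F9 16; go to H3.
At H3 the remaining stops are F9 6, Z6 17; go to F9.
At F9 the remaining stops are Z6 18; go to Z6.
Return Z6→HQ: 12.
Total = 3 + 4 + 10 + 6 + 18 + 12 = 53.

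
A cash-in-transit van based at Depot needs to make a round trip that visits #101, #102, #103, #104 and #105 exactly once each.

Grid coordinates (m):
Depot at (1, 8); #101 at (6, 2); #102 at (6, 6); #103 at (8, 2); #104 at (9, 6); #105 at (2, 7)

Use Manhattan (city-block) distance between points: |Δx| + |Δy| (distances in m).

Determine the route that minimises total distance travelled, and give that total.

Depot→#101→#102→#103→#104→#105→Depot: 11+4+6+5+8+2 = 36
Depot→#101→#102→#103→#105→#104→Depot: 11+4+6+11+8+10 = 50
Depot→#101→#102→#104→#103→#105→Depot: 11+4+3+5+11+2 = 36
Depot→#101→#102→#104→#105→#103→Depot: 11+4+3+8+11+13 = 50
Depot→#101→#102→#105→#103→#104→Depot: 11+4+5+11+5+10 = 46
Depot→#101→#102→#105→#104→#103→Depot: 11+4+5+8+5+13 = 46
Depot→#101→#103→#102→#104→#105→Depot: 11+2+6+3+8+2 = 32
Depot→#101→#103→#102→#105→#104→Depot: 11+2+6+5+8+10 = 42
Depot→#101→#103→#104→#102→#105→Depot: 11+2+5+3+5+2 = 28
Depot→#101→#103→#104→#105→#102→Depot: 11+2+5+8+5+7 = 38
Depot→#101→#103→#105→#102→#104→Depot: 11+2+11+5+3+10 = 42
Depot→#101→#103→#105→#104→#102→Depot: 11+2+11+8+3+7 = 42
Depot→#101→#104→#102→#103→#105→Depot: 11+7+3+6+11+2 = 40
Depot→#101→#104→#102→#105→#103→Depot: 11+7+3+5+11+13 = 50
… (46 more)
The minimum is 28.
One optimal route: Depot → #101 → #103 → #104 → #102 → #105 → Depot (or its reverse).

Shortest round trip = 28 m.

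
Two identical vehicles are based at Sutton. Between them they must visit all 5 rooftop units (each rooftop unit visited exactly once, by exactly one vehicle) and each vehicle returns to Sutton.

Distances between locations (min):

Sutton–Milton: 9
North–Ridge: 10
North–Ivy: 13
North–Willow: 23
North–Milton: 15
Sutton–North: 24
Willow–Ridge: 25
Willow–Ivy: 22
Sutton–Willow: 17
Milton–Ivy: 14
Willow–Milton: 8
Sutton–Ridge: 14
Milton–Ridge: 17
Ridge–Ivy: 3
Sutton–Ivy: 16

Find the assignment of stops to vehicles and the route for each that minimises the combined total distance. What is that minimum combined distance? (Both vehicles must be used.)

Try each way of splitting the stops between the two vehicles (each non-empty) and, for each split, find the best tour for each vehicle:
  {North} + {Willow, Milton, Ridge, Ivy}: 48 + 56 = 104
  {Willow} + {North, Milton, Ridge, Ivy}: 34 + 53 = 87
  {North, Willow} + {Milton, Ridge, Ivy}: 64 + 40 = 104
  {Milton} + {North, Willow, Ridge, Ivy}: 18 + 69 = 87
  {North, Milton} + {Willow, Ridge, Ivy}: 48 + 56 = 104
  {Willow, Milton} + {North, Ridge, Ivy}: 34 + 53 = 87
  … (15 splits in total)
Best: vehicle 1 Sutton → Willow → Sutton = 34; vehicle 2 Sutton → Milton → North → Ridge → Ivy → Sutton = 53; combined 87.

87 min — the smallest possible combined total.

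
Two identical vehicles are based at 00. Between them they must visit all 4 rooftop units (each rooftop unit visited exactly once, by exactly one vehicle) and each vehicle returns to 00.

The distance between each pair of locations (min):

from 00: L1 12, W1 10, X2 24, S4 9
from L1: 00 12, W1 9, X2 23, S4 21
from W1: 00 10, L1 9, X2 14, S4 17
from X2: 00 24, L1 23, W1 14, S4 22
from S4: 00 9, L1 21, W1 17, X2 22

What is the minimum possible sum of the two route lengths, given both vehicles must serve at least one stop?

Check every non-empty split of the stops between the two vehicles; for each half take its own optimal tour:
  {L1} + {W1, X2, S4}: 24 + 55 = 79
  {W1} + {L1, X2, S4}: 20 + 66 = 86
  {L1, W1} + {X2, S4}: 31 + 55 = 86
  {X2} + {L1, W1, S4}: 48 + 47 = 95
  {L1, X2} + {W1, S4}: 59 + 36 = 95
  {W1, X2} + {L1, S4}: 48 + 42 = 90
  … (7 splits in total)
  {L1, W1, X2} + {S4}: 59 + 18 = 77  ← best
Best: vehicle 1 00 → L1 → W1 → X2 → 00 = 59; vehicle 2 00 → S4 → 00 = 18; combined 77.

77 min — the smallest possible combined total.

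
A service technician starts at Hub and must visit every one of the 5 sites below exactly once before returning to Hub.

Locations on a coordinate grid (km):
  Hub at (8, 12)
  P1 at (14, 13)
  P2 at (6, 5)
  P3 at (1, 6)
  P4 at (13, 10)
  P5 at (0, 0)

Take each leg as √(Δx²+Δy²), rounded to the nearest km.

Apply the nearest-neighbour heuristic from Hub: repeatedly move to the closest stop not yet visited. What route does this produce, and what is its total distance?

From Hub: distances to unvisited — P4=5, P1=6, P2=7, P3=9, P5=14. Nearest is P4 (5).
From P4: distances to unvisited — P1=3, P2=9, P3=13, P5=16. Nearest is P1 (3).
From P1: distances to unvisited — P2=11, P3=15, P5=19. Nearest is P2 (11).
From P2: distances to unvisited — P3=5, P5=8. Nearest is P3 (5).
From P3: distances to unvisited — P5=6. Nearest is P5 (6).
Return P5→Hub: 14.
Total = 5 + 3 + 11 + 5 + 6 + 14 = 44.

Nearest-neighbour total = 44 km; route Hub → P4 → P1 → P2 → P3 → P5 → Hub.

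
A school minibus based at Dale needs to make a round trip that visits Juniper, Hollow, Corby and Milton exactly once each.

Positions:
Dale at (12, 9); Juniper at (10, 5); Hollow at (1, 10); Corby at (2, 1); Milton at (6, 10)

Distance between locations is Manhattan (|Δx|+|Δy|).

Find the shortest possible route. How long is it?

40 — the shortest possible round trip.

Dale-Juniper-Hollow-Corby-Milton-Dale: 6+14+10+13+7 = 50
Dale-Juniper-Hollow-Milton-Corby-Dale: 6+14+5+13+18 = 56
Dale-Juniper-Corby-Hollow-Milton-Dale: 6+12+10+5+7 = 40
Dale-Juniper-Corby-Milton-Hollow-Dale: 6+12+13+5+12 = 48
Dale-Juniper-Milton-Hollow-Corby-Dale: 6+9+5+10+18 = 48
Dale-Juniper-Milton-Corby-Hollow-Dale: 6+9+13+10+12 = 50
Dale-Hollow-Juniper-Corby-Milton-Dale: 12+14+12+13+7 = 58
Dale-Hollow-Juniper-Milton-Corby-Dale: 12+14+9+13+18 = 66
Dale-Hollow-Corby-Juniper-Milton-Dale: 12+10+12+9+7 = 50
Dale-Hollow-Milton-Juniper-Corby-Dale: 12+5+9+12+18 = 56
Dale-Corby-Juniper-Hollow-Milton-Dale: 18+12+14+5+7 = 56
Dale-Corby-Hollow-Juniper-Milton-Dale: 18+10+14+9+7 = 58
The minimum is 40.
One optimal route: Dale → Juniper → Corby → Hollow → Milton → Dale (or its reverse).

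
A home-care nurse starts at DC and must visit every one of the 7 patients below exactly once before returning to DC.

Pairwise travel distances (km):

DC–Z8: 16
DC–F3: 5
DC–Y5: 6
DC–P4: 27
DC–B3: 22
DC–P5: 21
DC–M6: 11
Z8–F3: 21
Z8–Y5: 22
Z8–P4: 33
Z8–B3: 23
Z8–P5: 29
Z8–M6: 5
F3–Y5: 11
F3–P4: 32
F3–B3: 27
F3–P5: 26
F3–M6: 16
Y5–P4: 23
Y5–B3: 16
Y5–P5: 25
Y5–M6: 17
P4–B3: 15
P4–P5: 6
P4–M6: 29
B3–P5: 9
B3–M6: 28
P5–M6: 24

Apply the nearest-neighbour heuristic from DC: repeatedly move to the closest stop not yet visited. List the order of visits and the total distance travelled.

Nearest-neighbour total = 97 km; route DC → F3 → Y5 → B3 → P5 → P4 → M6 → Z8 → DC.

At DC the remaining stops are F3 5, Y5 6, M6 11, Z8 16, P5 21, B3 22, P4 27; go to F3.
At F3 the remaining stops are Y5 11, M6 16, Z8 21, P5 26, B3 27, P4 32; go to Y5.
At Y5 the remaining stops are B3 16, M6 17, Z8 22, P4 23, P5 25; go to B3.
At B3 the remaining stops are P5 9, P4 15, Z8 23, M6 28; go to P5.
At P5 the remaining stops are P4 6, M6 24, Z8 29; go to P4.
At P4 the remaining stops are M6 29, Z8 33; go to M6.
At M6 the remaining stops are Z8 5; go to Z8.
Return Z8→DC: 16.
Total = 5 + 11 + 16 + 9 + 6 + 29 + 5 + 16 = 97.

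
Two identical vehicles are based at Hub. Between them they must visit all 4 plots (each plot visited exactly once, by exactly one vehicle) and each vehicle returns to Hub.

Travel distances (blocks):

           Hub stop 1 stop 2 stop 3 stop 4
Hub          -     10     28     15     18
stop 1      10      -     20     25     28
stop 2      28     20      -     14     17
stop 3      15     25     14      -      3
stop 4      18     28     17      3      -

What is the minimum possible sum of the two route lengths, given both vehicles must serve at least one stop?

Minimum combined distance: 83 blocks.

There are 2^3 − 1 = 7 ways to divide the 4 stops into two non-empty groups. For each, the best each vehicle can do is its own shortest tour through its group:
  {stop 1} + {stop 2, stop 3, stop 4}: 20 + 63 = 83
  {stop 2} + {stop 1, stop 3, stop 4}: 56 + 56 = 112
  {stop 1, stop 2} + {stop 3, stop 4}: 58 + 36 = 94
  {stop 3} + {stop 1, stop 2, stop 4}: 30 + 65 = 95
  {stop 1, stop 3} + {stop 2, stop 4}: 50 + 63 = 113
  {stop 2, stop 3} + {stop 1, stop 4}: 57 + 56 = 113
  … (7 splits in total)
Best: vehicle 1 Hub → stop 1 → Hub = 20; vehicle 2 Hub → stop 2 → stop 3 → stop 4 → Hub = 63; combined 83.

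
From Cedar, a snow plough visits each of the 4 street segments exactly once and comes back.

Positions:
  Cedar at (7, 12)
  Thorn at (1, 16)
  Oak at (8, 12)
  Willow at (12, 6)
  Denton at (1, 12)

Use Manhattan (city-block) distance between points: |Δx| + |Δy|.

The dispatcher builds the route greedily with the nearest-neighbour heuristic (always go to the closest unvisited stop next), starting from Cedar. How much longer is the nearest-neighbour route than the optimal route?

From Cedar: Oak=1, Denton=6, Thorn=10, Willow=11 → choose Oak (1).
From Oak: Denton=7, Willow=10, Thorn=11 → choose Denton (7).
From Denton: Thorn=4, Willow=17 → choose Thorn (4).
From Thorn: Willow=21 → choose Willow (21).
NN route Cedar → Oak → Denton → Thorn → Willow → Cedar costs 44.
Optimal: Cedar → Thorn → Denton → Oak → Willow → Cedar costs 42 (by enumerating all 12 distinct tours).
Excess = 44 − 42 = 2.

The nearest-neighbour route is 2 longer than optimal.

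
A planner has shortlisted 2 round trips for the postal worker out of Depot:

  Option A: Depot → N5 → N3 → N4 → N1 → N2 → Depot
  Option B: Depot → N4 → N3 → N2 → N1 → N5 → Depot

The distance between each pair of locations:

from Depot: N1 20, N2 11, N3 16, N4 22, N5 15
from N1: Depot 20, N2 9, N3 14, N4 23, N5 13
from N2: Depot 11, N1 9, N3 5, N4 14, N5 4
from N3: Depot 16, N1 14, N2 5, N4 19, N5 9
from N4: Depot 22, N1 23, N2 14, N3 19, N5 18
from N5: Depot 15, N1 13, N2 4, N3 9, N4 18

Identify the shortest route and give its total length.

83 — Option B is the shortest.

Option A: 15 + 9 + 19 + 23 + 9 + 11 = 86
Option B: 22 + 19 + 5 + 9 + 13 + 15 = 83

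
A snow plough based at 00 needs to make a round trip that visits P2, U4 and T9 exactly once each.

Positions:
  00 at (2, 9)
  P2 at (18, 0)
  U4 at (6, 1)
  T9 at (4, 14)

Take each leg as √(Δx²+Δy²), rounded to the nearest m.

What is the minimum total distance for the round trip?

00 - P2 - U4 - T9 - 00: 18+12+13+5 = 48
00 - P2 - T9 - U4 - 00: 18+20+13+9 = 60
00 - U4 - P2 - T9 - 00: 9+12+20+5 = 46
The minimum is 46.
One optimal route: 00 → U4 → P2 → T9 → 00 (or its reverse).

Shortest round trip = 46 m.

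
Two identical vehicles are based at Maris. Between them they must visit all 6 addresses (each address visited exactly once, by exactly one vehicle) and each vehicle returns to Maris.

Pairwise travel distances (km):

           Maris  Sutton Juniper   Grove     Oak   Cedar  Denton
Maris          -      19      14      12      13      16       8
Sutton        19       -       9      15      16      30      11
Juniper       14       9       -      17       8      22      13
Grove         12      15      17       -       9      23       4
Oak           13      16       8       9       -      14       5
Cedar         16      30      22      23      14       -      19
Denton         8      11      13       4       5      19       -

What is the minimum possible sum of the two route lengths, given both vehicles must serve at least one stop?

Minimum combined distance: 89 km.

There are 2^5 − 1 = 31 ways to divide the 6 stops into two non-empty groups. For each, the best each vehicle can do is its own shortest tour through its group:
  {Sutton} + {Juniper, Grove, Oak, Cedar, Denton}: 38 + 67 = 105
  {Juniper} + {Sutton, Grove, Oak, Cedar, Denton}: 28 + 73 = 101
  {Sutton, Juniper} + {Grove, Oak, Cedar, Denton}: 42 + 51 = 93
  {Grove} + {Sutton, Juniper, Oak, Cedar, Denton}: 24 + 66 = 90
  {Sutton, Grove} + {Juniper, Oak, Cedar, Denton}: 46 + 59 = 105
  {Juniper, Grove} + {Sutton, Oak, Cedar, Denton}: 43 + 65 = 108
  … (31 splits in total)
  {Cedar} + {Sutton, Juniper, Grove, Oak, Denton}: 32 + 57 = 89  ← best
Best: vehicle 1 Maris → Cedar → Maris = 32; vehicle 2 Maris → Sutton → Juniper → Oak → Grove → Denton → Maris = 57; combined 89.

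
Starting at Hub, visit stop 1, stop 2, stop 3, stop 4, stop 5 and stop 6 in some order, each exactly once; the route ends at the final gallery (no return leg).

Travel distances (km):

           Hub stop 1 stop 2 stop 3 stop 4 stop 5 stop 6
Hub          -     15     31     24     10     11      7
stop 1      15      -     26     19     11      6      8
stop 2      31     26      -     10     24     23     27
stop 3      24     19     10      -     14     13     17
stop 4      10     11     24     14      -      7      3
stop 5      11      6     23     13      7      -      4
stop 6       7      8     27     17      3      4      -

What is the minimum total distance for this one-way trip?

There are 6! = 720 possible orderings.
Hub→stop 1→stop 2→stop 3→stop 4→stop 5→stop 6: 15+26+10+14+7+4 = 76
Hub→stop 1→stop 2→stop 3→stop 4→stop 6→stop 5: 15+26+10+14+3+4 = 72
Hub→stop 1→stop 2→stop 3→stop 5→stop 4→stop 6: 15+26+10+13+7+3 = 74
Hub→stop 1→stop 2→stop 3→stop 5→stop 6→stop 4: 15+26+10+13+4+3 = 71
Hub→stop 1→stop 2→stop 3→stop 6→stop 4→stop 5: 15+26+10+17+3+7 = 78
Hub→stop 1→stop 2→stop 3→stop 6→stop 5→stop 4: 15+26+10+17+4+7 = 79
Hub→stop 1→stop 2→stop 4→stop 3→stop 5→stop 6: 15+26+24+14+13+4 = 96
Hub→stop 1→stop 2→stop 4→stop 3→stop 6→stop 5: 15+26+24+14+17+4 = 100
… (712 more)
Hub→stop 4→stop 6→stop 1→stop 5→stop 3→stop 2: 10+3+8+6+13+10 = 50  ← best
The minimum is 50.
One shortest path: Hub → stop 4 → stop 6 → stop 1 → stop 5 → stop 3 → stop 2.

50 km — the minimum one-way total.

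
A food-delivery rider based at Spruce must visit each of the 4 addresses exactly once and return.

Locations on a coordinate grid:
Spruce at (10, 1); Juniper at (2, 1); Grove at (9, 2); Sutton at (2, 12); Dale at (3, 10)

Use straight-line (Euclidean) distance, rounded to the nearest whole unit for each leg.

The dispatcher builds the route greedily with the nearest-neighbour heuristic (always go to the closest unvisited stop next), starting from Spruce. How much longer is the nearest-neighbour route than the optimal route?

The nearest-neighbour route is 1 longer than optimal.

Spruce: Grove=1, Juniper=8, Dale=11, Sutton=14 ⇒ Grove
Grove: Juniper=7, Dale=10, Sutton=12 ⇒ Juniper
Juniper: Dale=9, Sutton=11 ⇒ Dale
Dale: Sutton=2 ⇒ Sutton
NN route Spruce → Grove → Juniper → Dale → Sutton → Spruce costs 33.
Optimal: Spruce → Juniper → Sutton → Dale → Grove → Spruce costs 32 (by enumerating all 12 distinct tours).
Excess = 33 − 32 = 1.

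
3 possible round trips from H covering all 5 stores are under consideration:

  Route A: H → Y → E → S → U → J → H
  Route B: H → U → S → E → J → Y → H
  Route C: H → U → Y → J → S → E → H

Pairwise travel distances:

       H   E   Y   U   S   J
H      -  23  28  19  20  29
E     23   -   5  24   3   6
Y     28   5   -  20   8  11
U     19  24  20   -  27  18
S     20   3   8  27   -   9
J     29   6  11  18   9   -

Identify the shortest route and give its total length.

85 — Route C is the shortest.

Route A: 28 + 5 + 3 + 27 + 18 + 29 = 110
Route B: 19 + 27 + 3 + 6 + 11 + 28 = 94
Route C: 19 + 20 + 11 + 9 + 3 + 23 = 85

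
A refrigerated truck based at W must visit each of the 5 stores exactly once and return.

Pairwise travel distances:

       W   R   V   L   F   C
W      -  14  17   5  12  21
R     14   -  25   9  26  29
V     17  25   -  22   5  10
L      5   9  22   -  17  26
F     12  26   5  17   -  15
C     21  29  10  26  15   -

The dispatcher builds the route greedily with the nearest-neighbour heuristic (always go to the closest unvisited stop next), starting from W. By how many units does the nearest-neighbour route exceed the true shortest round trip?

W: L=5, F=12, R=14, V=17, C=21 ⇒ L
L: R=9, F=17, V=22, C=26 ⇒ R
R: V=25, F=26, C=29 ⇒ V
V: F=5, C=10 ⇒ F
F: C=15 ⇒ C
NN route W → L → R → V → F → C → W costs 80.
Optimal: W → L → R → C → V → F → W costs 70 (by enumerating all 60 distinct tours).
Excess = 80 − 70 = 10.

The nearest-neighbour route is 10 longer than optimal.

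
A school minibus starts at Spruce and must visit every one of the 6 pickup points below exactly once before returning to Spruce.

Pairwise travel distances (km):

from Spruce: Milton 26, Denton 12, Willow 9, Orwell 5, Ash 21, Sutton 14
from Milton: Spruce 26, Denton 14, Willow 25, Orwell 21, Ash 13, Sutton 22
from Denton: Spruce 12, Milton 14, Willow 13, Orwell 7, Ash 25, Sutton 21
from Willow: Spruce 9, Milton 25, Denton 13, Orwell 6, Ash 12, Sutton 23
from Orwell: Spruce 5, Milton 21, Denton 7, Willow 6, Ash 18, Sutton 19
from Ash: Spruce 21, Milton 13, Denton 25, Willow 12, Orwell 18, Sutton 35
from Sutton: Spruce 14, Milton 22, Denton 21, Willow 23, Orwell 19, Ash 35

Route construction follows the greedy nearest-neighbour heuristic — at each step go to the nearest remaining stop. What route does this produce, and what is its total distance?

Spruce → [Orwell:5 / Willow:9 / Denton:12 / Sutton:14 / Ash:21 / Milton:26] → Orwell (5)
Orwell → [Willow:6 / Denton:7 / Ash:18 / Sutton:19 / Milton:21] → Willow (6)
Willow → [Ash:12 / Denton:13 / Sutton:23 / Milton:25] → Ash (12)
Ash → [Milton:13 / Denton:25 / Sutton:35] → Milton (13)
Milton → [Denton:14 / Sutton:22] → Denton (14)
Denton → [Sutton:21] → Sutton (21)
Return Sutton→Spruce: 14.
Total = 5 + 6 + 12 + 13 + 14 + 21 + 14 = 85.

85 km along Spruce → Orwell → Willow → Ash → Milton → Denton → Sutton → Spruce.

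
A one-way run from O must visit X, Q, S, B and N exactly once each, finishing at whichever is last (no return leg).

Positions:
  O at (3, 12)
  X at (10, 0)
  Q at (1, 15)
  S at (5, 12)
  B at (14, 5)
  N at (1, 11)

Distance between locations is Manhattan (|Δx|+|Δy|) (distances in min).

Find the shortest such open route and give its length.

Minimum one-way distance = 39 min.

There are 5! = 120 possible orderings.
O→X→Q→S→B→N: 19+24+7+16+19 = 85
O→X→Q→S→N→B: 19+24+7+5+19 = 74
O→X→Q→B→S→N: 19+24+23+16+5 = 87
O→X→Q→B→N→S: 19+24+23+19+5 = 90
O→X→Q→N→S→B: 19+24+4+5+16 = 68
O→X→Q→N→B→S: 19+24+4+19+16 = 82
O→X→S→Q→B→N: 19+17+7+23+19 = 85
O→X→S→Q→N→B: 19+17+7+4+19 = 66
O→X→S→B→Q→N: 19+17+16+23+4 = 79
O→X→S→B→N→Q: 19+17+16+19+4 = 75
O→X→S→N→Q→B: 19+17+5+4+23 = 68
O→X→S→N→B→Q: 19+17+5+19+23 = 83
O→X→B→Q→S→N: 19+9+23+7+5 = 63
O→X→B→Q→N→S: 19+9+23+4+5 = 60
… (106 more)
O→Q→N→S→B→X: 5+4+5+16+9 = 39  ← best
The minimum is 39.
One shortest path: O → Q → N → S → B → X.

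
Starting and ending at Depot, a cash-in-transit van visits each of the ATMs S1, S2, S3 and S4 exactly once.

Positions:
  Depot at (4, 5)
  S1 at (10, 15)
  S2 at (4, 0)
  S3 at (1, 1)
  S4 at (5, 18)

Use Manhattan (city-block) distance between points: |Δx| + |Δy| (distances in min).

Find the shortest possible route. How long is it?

Shortest round trip = 54 min.

Depot-S1-S2-S3-S4-Depot: 16+21+4+21+14 = 76
Depot-S1-S2-S4-S3-Depot: 16+21+19+21+7 = 84
Depot-S1-S3-S2-S4-Depot: 16+23+4+19+14 = 76
Depot-S1-S3-S4-S2-Depot: 16+23+21+19+5 = 84
Depot-S1-S4-S2-S3-Depot: 16+8+19+4+7 = 54
Depot-S1-S4-S3-S2-Depot: 16+8+21+4+5 = 54
Depot-S2-S1-S3-S4-Depot: 5+21+23+21+14 = 84
Depot-S2-S1-S4-S3-Depot: 5+21+8+21+7 = 62
Depot-S2-S3-S1-S4-Depot: 5+4+23+8+14 = 54
Depot-S2-S4-S1-S3-Depot: 5+19+8+23+7 = 62
Depot-S3-S1-S2-S4-Depot: 7+23+21+19+14 = 84
Depot-S3-S2-S1-S4-Depot: 7+4+21+8+14 = 54
The minimum is 54.
One optimal route: Depot → S1 → S4 → S2 → S3 → Depot (or its reverse).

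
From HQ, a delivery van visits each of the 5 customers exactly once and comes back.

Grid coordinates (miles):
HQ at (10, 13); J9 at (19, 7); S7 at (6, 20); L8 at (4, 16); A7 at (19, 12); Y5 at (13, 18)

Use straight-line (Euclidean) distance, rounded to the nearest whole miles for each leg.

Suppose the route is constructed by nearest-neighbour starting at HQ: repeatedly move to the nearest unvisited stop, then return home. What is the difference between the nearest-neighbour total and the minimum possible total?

From HQ: Y5=6, L8=7, S7=8, A7=9, J9=11 → choose Y5 (6).
From Y5: S7=7, A7=8, L8=9, J9=13 → choose S7 (7).
From S7: L8=4, A7=15, J9=18 → choose L8 (4).
From L8: A7=16, J9=17 → choose A7 (16).
From A7: J9=5 → choose J9 (5).
NN route HQ → Y5 → S7 → L8 → A7 → J9 → HQ costs 49.
Optimal: HQ → J9 → A7 → Y5 → S7 → L8 → HQ costs 42 (by enumerating all 60 distinct tours).
Excess = 49 − 42 = 7.

Excess over optimum: 7 miles.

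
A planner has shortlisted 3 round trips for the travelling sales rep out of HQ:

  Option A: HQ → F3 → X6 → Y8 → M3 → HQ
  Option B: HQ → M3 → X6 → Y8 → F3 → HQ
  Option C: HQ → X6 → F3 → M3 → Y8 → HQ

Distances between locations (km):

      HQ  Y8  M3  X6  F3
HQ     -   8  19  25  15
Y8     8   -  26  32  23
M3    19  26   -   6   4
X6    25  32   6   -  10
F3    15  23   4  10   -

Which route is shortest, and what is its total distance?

73 km — Option C is the shortest.

Option A: 15 + 10 + 32 + 26 + 19 = 102
Option B: 19 + 6 + 32 + 23 + 15 = 95
Option C: 25 + 10 + 4 + 26 + 8 = 73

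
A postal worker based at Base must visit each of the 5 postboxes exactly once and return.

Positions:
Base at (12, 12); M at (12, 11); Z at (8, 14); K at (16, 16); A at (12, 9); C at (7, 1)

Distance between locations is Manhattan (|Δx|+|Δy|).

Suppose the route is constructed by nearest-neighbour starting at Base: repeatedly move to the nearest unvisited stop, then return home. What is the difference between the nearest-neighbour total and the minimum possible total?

From Base: M=1, A=3, Z=6, K=8, C=16 → choose M (1).
From M: A=2, Z=7, K=9, C=15 → choose A (2).
From A: Z=9, K=11, C=13 → choose Z (9).
From Z: K=10, C=14 → choose K (10).
From K: C=24 → choose C (24).
NN route Base → M → A → Z → K → C → Base costs 62.
Optimal: Base → M → A → C → Z → K → Base costs 48 (by enumerating all 60 distinct tours).
Excess = 62 − 48 = 14.

The nearest-neighbour route is 14 longer than optimal.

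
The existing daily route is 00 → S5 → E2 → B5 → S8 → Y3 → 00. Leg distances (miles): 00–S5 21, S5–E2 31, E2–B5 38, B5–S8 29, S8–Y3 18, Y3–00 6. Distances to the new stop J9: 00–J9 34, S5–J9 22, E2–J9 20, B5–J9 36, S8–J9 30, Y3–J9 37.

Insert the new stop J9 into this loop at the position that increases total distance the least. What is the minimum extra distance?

Insertion cost between consecutive stops i–j is d(i,J9) + d(J9,j) − d(i,j):
  between 00 and S5: 34 + 22 − 21 = 35
  between S5 and E2: 22 + 20 − 31 = 11
  between E2 and B5: 20 + 36 − 38 = 18
  between B5 and S8: 36 + 30 − 29 = 37
  between S8 and Y3: 30 + 37 − 18 = 49
  between Y3 and 00: 37 + 34 − 6 = 65
Cheapest insertion is between S5 and E2, adding 11.
New total = 143 + 11 = 154.

Minimum extra distance: 11 miles, inserting J9 between S5 and E2.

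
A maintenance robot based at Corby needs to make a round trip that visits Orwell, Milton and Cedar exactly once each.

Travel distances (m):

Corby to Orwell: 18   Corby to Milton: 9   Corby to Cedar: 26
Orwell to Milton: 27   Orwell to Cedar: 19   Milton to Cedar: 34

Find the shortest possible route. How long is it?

Minimum total distance: 80 m.

Corby → Orwell → Milton → Cedar → Corby: 18+27+34+26 = 105
Corby → Orwell → Cedar → Milton → Corby: 18+19+34+9 = 80
Corby → Milton → Orwell → Cedar → Corby: 9+27+19+26 = 81
The minimum is 80.
One optimal route: Corby → Orwell → Cedar → Milton → Corby (or its reverse).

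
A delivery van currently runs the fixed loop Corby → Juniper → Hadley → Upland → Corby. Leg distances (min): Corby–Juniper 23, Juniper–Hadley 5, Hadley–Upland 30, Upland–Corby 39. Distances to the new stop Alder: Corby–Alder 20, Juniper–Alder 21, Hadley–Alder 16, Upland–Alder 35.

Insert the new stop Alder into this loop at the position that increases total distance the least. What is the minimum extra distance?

+16 min — insert Alder between Upland and Corby.

Insertion cost between consecutive stops i–j is d(i,Alder) + d(Alder,j) − d(i,j):
  between Corby and Juniper: 20 + 21 − 23 = 18
  between Juniper and Hadley: 21 + 16 − 5 = 32
  between Hadley and Upland: 16 + 35 − 30 = 21
  between Upland and Corby: 35 + 20 − 39 = 16
Cheapest insertion is between Upland and Corby, adding 16.
New total = 97 + 16 = 113.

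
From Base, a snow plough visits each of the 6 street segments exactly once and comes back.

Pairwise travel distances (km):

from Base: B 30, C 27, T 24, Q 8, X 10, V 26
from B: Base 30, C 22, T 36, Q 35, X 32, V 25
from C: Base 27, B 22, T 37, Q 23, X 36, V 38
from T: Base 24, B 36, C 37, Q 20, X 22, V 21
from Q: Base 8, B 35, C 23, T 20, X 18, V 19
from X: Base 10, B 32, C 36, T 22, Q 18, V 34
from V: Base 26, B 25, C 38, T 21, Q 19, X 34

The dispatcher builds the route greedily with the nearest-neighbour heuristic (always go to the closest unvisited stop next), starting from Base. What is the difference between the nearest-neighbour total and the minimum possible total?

Base: Q=8, X=10, T=24, V=26, C=27, B=30 ⇒ Q
Q: X=18, V=19, T=20, C=23, B=35 ⇒ X
X: T=22, B=32, V=34, C=36 ⇒ T
T: V=21, B=36, C=37 ⇒ V
V: B=25, C=38 ⇒ B
B: C=22 ⇒ C
NN route Base → Q → X → T → V → B → C → Base costs 143.
Optimal: Base → Q → C → B → V → T → X → Base costs 131 (by enumerating all 360 distinct tours).
Excess = 143 − 131 = 12.

12 km longer than the optimal tour.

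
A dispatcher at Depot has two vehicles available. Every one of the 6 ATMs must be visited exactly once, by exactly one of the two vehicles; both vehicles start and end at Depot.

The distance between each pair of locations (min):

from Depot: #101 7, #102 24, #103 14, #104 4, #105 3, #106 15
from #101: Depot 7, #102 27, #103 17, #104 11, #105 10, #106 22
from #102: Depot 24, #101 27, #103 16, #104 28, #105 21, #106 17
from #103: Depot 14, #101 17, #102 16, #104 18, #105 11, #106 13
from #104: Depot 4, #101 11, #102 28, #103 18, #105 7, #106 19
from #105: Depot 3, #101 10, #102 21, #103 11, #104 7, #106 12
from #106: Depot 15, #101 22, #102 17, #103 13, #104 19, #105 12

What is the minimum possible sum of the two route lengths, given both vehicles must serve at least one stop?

80 min — the smallest possible combined total.

There are 2^5 − 1 = 31 ways to divide the 6 stops into two non-empty groups. For each, the best each vehicle can do is its own shortest tour through its group:
  {#101} + {#102, #103, #104, #105, #106}: 14 + 70 = 84
  {#102} + {#101, #103, #104, #105, #106}: 48 + 60 = 108
  {#101, #102} + {#103, #104, #105, #106}: 58 + 50 = 108
  {#103} + {#101, #102, #104, #105, #106}: 28 + 74 = 102
  {#101, #103} + {#102, #104, #105, #106}: 38 + 64 = 102
  {#102, #103} + {#101, #104, #105, #106}: 54 + 52 = 106
  … (31 splits in total)
  {#104} + {#101, #102, #103, #105, #106}: 8 + 72 = 80  ← best
Best: vehicle 1 Depot → #104 → Depot = 8; vehicle 2 Depot → #101 → #103 → #102 → #106 → #105 → Depot = 72; combined 80.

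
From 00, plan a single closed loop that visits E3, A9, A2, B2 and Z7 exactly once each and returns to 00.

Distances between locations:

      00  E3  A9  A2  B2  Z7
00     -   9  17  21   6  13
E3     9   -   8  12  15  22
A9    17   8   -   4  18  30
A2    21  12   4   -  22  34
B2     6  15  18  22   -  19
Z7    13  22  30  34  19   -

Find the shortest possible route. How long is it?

Minimum total distance: 75.

With 5 stops there are 5!/2 = 60 distinct round trips (a route and its reverse cost the same).
00 → E3 → A9 → A2 → B2 → Z7 → 00: 9+8+4+22+19+13 = 75
00 → E3 → A9 → A2 → Z7 → B2 → 00: 9+8+4+34+19+6 = 80
00 → E3 → A9 → B2 → A2 → Z7 → 00: 9+8+18+22+34+13 = 104
00 → E3 → A9 → B2 → Z7 → A2 → 00: 9+8+18+19+34+21 = 109
00 → E3 → A9 → Z7 → A2 → B2 → 00: 9+8+30+34+22+6 = 109
00 → E3 → A9 → Z7 → B2 → A2 → 00: 9+8+30+19+22+21 = 109
00 → E3 → A2 → A9 → B2 → Z7 → 00: 9+12+4+18+19+13 = 75
00 → E3 → A2 → A9 → Z7 → B2 → 00: 9+12+4+30+19+6 = 80
00 → E3 → A2 → B2 → A9 → Z7 → 00: 9+12+22+18+30+13 = 104
00 → E3 → A2 → B2 → Z7 → A9 → 00: 9+12+22+19+30+17 = 109
00 → E3 → A2 → Z7 → A9 → B2 → 00: 9+12+34+30+18+6 = 109
00 → E3 → A2 → Z7 → B2 → A9 → 00: 9+12+34+19+18+17 = 109
00 → E3 → B2 → A9 → A2 → Z7 → 00: 9+15+18+4+34+13 = 93
00 → E3 → B2 → A9 → Z7 → A2 → 00: 9+15+18+30+34+21 = 127
… (46 more)
The minimum is 75.
One optimal route: 00 → E3 → A9 → A2 → B2 → Z7 → 00 (or its reverse).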